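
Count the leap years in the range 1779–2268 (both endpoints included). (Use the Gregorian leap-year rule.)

Multiples of 4 in [1779,2268]: 123.
Of those, multiples of 100: 5 (not leap unless ÷400).
Multiples of 400: 1.
Leap years = 123 − 5 + 1 = 119.

119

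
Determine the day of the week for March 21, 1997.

Doomsday rule: the anchor day for the 1900s is Wednesday. For year 97: 97÷12 = 8 r 1, and 1÷4 = 0, so 8+1+0 = 9.
Wednesday + 9 ≡ Friday — that's 1997's doomsday.
In March the doomsday date is Mar 14.
Mar 21 is 7 days after Mar 14; 7 mod 7 = 0, so Friday + 0 = Friday.

Friday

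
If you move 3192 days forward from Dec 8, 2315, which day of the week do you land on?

Wednesday

Dec 8, 2315 is a Wednesday.
3192 mod 7 = 0, so 3192 days after a Wednesday is Wednesday + 0 = Wednesday.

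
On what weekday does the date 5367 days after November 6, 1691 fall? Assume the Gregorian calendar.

First find the weekday of Nov 6, 1691. Doomsday rule: the anchor day for the 1600s is Tuesday. For year 91: 91÷12 = 7 r 7, and 7÷4 = 1, so 7+7+1 = 15.
Tuesday + 15 ≡ Wednesday — that's 1691's doomsday.
In November the doomsday date is Nov 7.
Nov 6 is 1 day before Nov 7; 1 mod 7 = 1, so Wednesday − 1 = Tuesday.
5367 mod 7 = 5, so 5367 days after a Tuesday is Tuesday + 5 = Sunday.

Sunday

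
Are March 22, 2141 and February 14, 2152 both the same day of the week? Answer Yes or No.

From Mar 22, 2141 to Feb 14, 2152 is 3981 days.
3981 mod 7 = 5, so they are different weekdays.
(Mar 22, 2141 is a Wednesday; Feb 14, 2152 is a Monday.)

No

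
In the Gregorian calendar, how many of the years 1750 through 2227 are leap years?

Multiples of 4 in [1750,2227]: 119.
Of those, multiples of 100: 5 (not leap unless ÷400).
Multiples of 400: 1.
Leap years = 119 − 5 + 1 = 115.

115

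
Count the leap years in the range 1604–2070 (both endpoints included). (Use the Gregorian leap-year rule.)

Multiples of 4 in [1604,2070]: 117.
Of those, multiples of 100: 4 (not leap unless ÷400).
Multiples of 400: 1.
Leap years = 117 − 4 + 1 = 114.

114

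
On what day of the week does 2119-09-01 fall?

Friday

January 1, 2119 is a Sunday.
Jan 1, 2119 → Feb 1, 2119: 31 days (January has 31).
Feb 1, 2119 → Mar 1, 2119: 28 days (February has 28).
Mar 1, 2119 → Apr 1, 2119: 31 days (March has 31).
Apr 1, 2119 → May 1, 2119: 30 days (April has 30).
May 1, 2119 → Jun 1, 2119: 31 days (May has 31).
Jun 1, 2119 → Jul 1, 2119: 30 days (June has 30).
Jul 1, 2119 → Aug 1, 2119: 31 days (July has 31).
Aug 1, 2119 → Sep 1, 2119: 31 days.
Total: 243 days.
243 mod 7 = 5, so Sunday + 5 = Friday.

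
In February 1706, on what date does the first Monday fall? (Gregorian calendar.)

February 1, 1706 is a Monday.
The first Monday is therefore February 1 (same day).

February 1, 1706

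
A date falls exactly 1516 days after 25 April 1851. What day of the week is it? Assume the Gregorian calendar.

First find the weekday of Apr 25, 1851. Doomsday rule: the anchor day for the 1800s is Friday. For year 51: 51÷12 = 4 r 3, and 3÷4 = 0, so 4+3+0 = 7.
Friday + 7 ≡ Friday — that's 1851's doomsday.
In April the doomsday date is Apr 4.
Apr 25 is 21 days after Apr 4; 21 mod 7 = 0, so Friday + 0 = Friday.
1516 mod 7 = 4, so 1516 days after a Friday is Friday + 4 = Tuesday.

Tuesday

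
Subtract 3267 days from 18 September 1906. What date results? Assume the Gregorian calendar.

October 7, 1897

−365 (one year) → Sep 18, 1905 (2902 left).
−365 (one year) → Sep 18, 1904 (2537 left).
−366 (one year; includes Feb 29, 1904) → Sep 18, 1903 (2171 left).
−365 (one year) → Sep 18, 1902 (1806 left).
−365 (one year) → Sep 18, 1901 (1441 left).
−365 (one year) → Sep 18, 1900 (1076 left).
−365 (one year) → Sep 18, 1899 (711 left).
−365 (one year) → Sep 18, 1898 (346 left).
−18 → Aug 31, 1898 (end of Aug, 31 days; 328 left).
−31 → Jul 31, 1898 (end of Jul, 31 days; 297 left).
−31 → Jun 30, 1898 (end of Jun, 30 days; 266 left).
−30 → May 31, 1898 (end of May, 31 days; 236 left).
−31 → Apr 30, 1898 (end of Apr, 30 days; 205 left).
−30 → Mar 31, 1898 (end of Mar, 31 days; 175 left).
−31 → Feb 28, 1898 (end of Feb, 28 days; 144 left).
−28 → Jan 31, 1898 (end of Jan, 31 days; 116 left).
−31 → Dec 31, 1897 (end of Dec, 31 days; 85 left).
−31 → Nov 30, 1897 (end of Nov, 30 days; 54 left).
−30 → Oct 31, 1897 (end of Oct, 31 days; 24 left).
−24 → Oct 7, 1897.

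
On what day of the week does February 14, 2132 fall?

Thursday

January 1, 2132 is a Tuesday.
Jan 1, 2132 → Feb 1, 2132: 31 days (January has 31).
Feb 1, 2132 → Feb 14, 2132: 13 days.
Total: 44 days.
44 mod 7 = 2, so Tuesday + 2 = Thursday.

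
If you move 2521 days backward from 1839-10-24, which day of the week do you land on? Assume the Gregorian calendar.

Wednesday

Oct 24, 1839 is a Thursday.
2521 mod 7 = 1, so 2521 days before a Thursday is Thursday − 1 = Wednesday.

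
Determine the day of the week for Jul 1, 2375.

Tuesday

Doomsday rule: the anchor day for the 2300s is Wednesday. For year 75: 75÷12 = 6 r 3, and 3÷4 = 0, so 6+3+0 = 9.
Wednesday + 9 ≡ Friday — that's 2375's doomsday.
In July the doomsday date is Jul 11.
Jul 1 is 10 days before Jul 11; 10 mod 7 = 3, so Friday − 3 = Tuesday.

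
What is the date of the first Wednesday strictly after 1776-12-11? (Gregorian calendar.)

Dec 11, 1776 is a Wednesday.
From Wednesday to the next Wednesday is 7 days.
Dec 11, 1776 + 7 = Dec 18, 1776.

December 18, 1776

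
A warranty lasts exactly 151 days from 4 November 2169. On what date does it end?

April 4, 2170

Nov has 30 days: +27 → Dec 1, 2169 (124 left).
Dec has 31 days: +31 → Jan 1, 2170 (93 left).
Jan has 31 days: +31 → Feb 1, 2170 (62 left).
Feb has 28 days: +28 → Mar 1, 2170 (34 left).
Mar has 31 days: +31 → Apr 1, 2170 (3 left).
+3 → Apr 4, 2170.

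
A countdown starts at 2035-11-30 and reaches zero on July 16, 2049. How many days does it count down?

Nov 30, 2035 → Nov 30, 2036: 366 days (Feb 29, 2036 is in that span).
Nov 30, 2036 → Nov 30, 2037: 365 days.
Nov 30, 2037 → Nov 30, 2038: 365 days.
Nov 30, 2038 → Nov 30, 2039: 365 days.
Nov 30, 2039 → Nov 30, 2040: 366 days (Feb 29, 2040 is in that span).
Nov 30, 2040 → Nov 30, 2041: 365 days.
Nov 30, 2041 → Nov 30, 2042: 365 days.
Nov 30, 2042 → Nov 30, 2043: 365 days.
Nov 30, 2043 → Nov 30, 2044: 366 days (Feb 29, 2044 is in that span).
Nov 30, 2044 → Nov 30, 2045: 365 days.
Nov 30, 2045 → Nov 30, 2046: 365 days.
Nov 30, 2046 → Nov 30, 2047: 365 days.
Nov 30, 2047 → Nov 30, 2048: 366 days (Feb 29, 2048 is in that span).
Nov 30, 2048 → Dec 30, 2048: 30 days (November has 30).
Dec 30, 2048 → Jan 30, 2049: 31 days (December has 31).
Jan 30, 2049 → Feb 28, 2049: 29 days (January has 31).
Feb 28, 2049 → Mar 28, 2049: 28 days (February has 28).
Mar 28, 2049 → Apr 28, 2049: 31 days (March has 31).
Apr 28, 2049 → May 28, 2049: 30 days (April has 30).
May 28, 2049 → Jun 28, 2049: 31 days (May has 31).
Jun 28, 2049 → Jul 16, 2049: 18 days.
Total: 4977 days.

4977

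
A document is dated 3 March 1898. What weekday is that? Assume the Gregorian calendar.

Doomsday rule: the anchor day for the 1800s is Friday. For year 98: 98÷12 = 8 r 2, and 2÷4 = 0, so 8+2+0 = 10.
Friday + 10 ≡ Monday — that's 1898's doomsday.
In March the doomsday date is Mar 14.
Mar 3 is 11 days before Mar 14; 11 mod 7 = 4, so Monday − 4 = Thursday.

Thursday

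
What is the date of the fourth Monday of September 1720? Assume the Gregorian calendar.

September 1, 1720 is a Sunday.
The first Monday is therefore September 2 (1 days later).
The fourth Monday is 2 + 3×7 = September 23.

September 23, 1720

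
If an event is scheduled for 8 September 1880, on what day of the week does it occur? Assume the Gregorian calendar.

Wednesday

Doomsday rule: the anchor day for the 1800s is Friday. For year 80: 80÷12 = 6 r 8, and 8÷4 = 2, so 6+8+2 = 16.
Friday + 16 ≡ Sunday — that's 1880's doomsday.
In September the doomsday date is Sep 5.
Sep 8 is 3 days after Sep 5; 3 mod 7 = 3, so Sunday + 3 = Wednesday.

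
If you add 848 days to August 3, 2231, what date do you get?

+366 (one year; includes Feb 29, 2232) → Aug 3, 2232 (482 left).
+365 (one year) → Aug 3, 2233 (117 left).
Aug has 31 days: +29 → Sep 1, 2233 (88 left).
Sep has 30 days: +30 → Oct 1, 2233 (58 left).
Oct has 31 days: +31 → Nov 1, 2233 (27 left).
+27 → Nov 28, 2233.

November 28, 2233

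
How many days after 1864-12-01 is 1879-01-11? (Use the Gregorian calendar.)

Dec 1, 1864 → Dec 1, 1865: 365 days.
Dec 1, 1865 → Dec 1, 1866: 365 days.
Dec 1, 1866 → Dec 1, 1867: 365 days.
Dec 1, 1867 → Dec 1, 1868: 366 days (Feb 29, 1868 is in that span).
Dec 1, 1868 → Dec 1, 1869: 365 days.
Dec 1, 1869 → Dec 1, 1870: 365 days.
Dec 1, 1870 → Dec 1, 1871: 365 days.
Dec 1, 1871 → Dec 1, 1872: 366 days (Feb 29, 1872 is in that span).
Dec 1, 1872 → Dec 1, 1873: 365 days.
Dec 1, 1873 → Dec 1, 1874: 365 days.
Dec 1, 1874 → Dec 1, 1875: 365 days.
Dec 1, 1875 → Dec 1, 1876: 366 days (Feb 29, 1876 is in that span).
Dec 1, 1876 → Dec 1, 1877: 365 days.
Dec 1, 1877 → Dec 1, 1878: 365 days.
Dec 1, 1878 → Jan 1, 1879: 31 days (December has 31).
Jan 1, 1879 → Jan 11, 1879: 10 days.
Total: 5154 days.

5154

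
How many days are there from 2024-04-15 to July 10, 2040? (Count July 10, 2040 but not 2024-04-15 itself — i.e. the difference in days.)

5930

Apr 15, 2024 → Apr 15, 2025: 365 days.
Apr 15, 2025 → Apr 15, 2026: 365 days.
Apr 15, 2026 → Apr 15, 2027: 365 days.
Apr 15, 2027 → Apr 15, 2028: 366 days (Feb 29, 2028 is in that span).
Apr 15, 2028 → Apr 15, 2029: 365 days.
Apr 15, 2029 → Apr 15, 2030: 365 days.
Apr 15, 2030 → Apr 15, 2031: 365 days.
Apr 15, 2031 → Apr 15, 2032: 366 days (Feb 29, 2032 is in that span).
Apr 15, 2032 → Apr 15, 2033: 365 days.
Apr 15, 2033 → Apr 15, 2034: 365 days.
Apr 15, 2034 → Apr 15, 2035: 365 days.
Apr 15, 2035 → Apr 15, 2036: 366 days (Feb 29, 2036 is in that span).
Apr 15, 2036 → Apr 15, 2037: 365 days.
Apr 15, 2037 → Apr 15, 2038: 365 days.
Apr 15, 2038 → Apr 15, 2039: 365 days.
Apr 15, 2039 → Apr 15, 2040: 366 days (Feb 29, 2040 is in that span).
Apr 15, 2040 → May 15, 2040: 30 days (April has 30).
May 15, 2040 → Jun 15, 2040: 31 days (May has 31).
Jun 15, 2040 → Jul 10, 2040: 25 days.
Total: 5930 days.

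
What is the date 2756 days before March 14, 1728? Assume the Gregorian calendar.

August 27, 1720

−366 (one year; includes Feb 29, 1728) → Mar 14, 1727 (2390 left).
−365 (one year) → Mar 14, 1726 (2025 left).
−365 (one year) → Mar 14, 1725 (1660 left).
−365 (one year) → Mar 14, 1724 (1295 left).
−366 (one year; includes Feb 29, 1724) → Mar 14, 1723 (929 left).
−365 (one year) → Mar 14, 1722 (564 left).
−365 (one year) → Mar 14, 1721 (199 left).
−14 → Feb 28, 1721 (end of Feb, 28 days; 185 left).
−28 → Jan 31, 1721 (end of Jan, 31 days; 157 left).
−31 → Dec 31, 1720 (end of Dec, 31 days; 126 left).
−31 → Nov 30, 1720 (end of Nov, 30 days; 95 left).
−30 → Oct 31, 1720 (end of Oct, 31 days; 65 left).
−31 → Sep 30, 1720 (end of Sep, 30 days; 34 left).
−30 → Aug 31, 1720 (end of Aug, 31 days; 4 left).
−4 → Aug 27, 1720.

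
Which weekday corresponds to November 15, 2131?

Thursday

January 1, 2131 is a Monday.
Jan 1, 2131 → Feb 1, 2131: 31 days (January has 31).
Feb 1, 2131 → Mar 1, 2131: 28 days (February has 28).
Mar 1, 2131 → Apr 1, 2131: 31 days (March has 31).
Apr 1, 2131 → May 1, 2131: 30 days (April has 30).
May 1, 2131 → Jun 1, 2131: 31 days (May has 31).
Jun 1, 2131 → Jul 1, 2131: 30 days (June has 30).
Jul 1, 2131 → Aug 1, 2131: 31 days (July has 31).
Aug 1, 2131 → Sep 1, 2131: 31 days (August has 31).
Sep 1, 2131 → Oct 1, 2131: 30 days (September has 30).
Oct 1, 2131 → Nov 1, 2131: 31 days (October has 31).
Nov 1, 2131 → Nov 15, 2131: 14 days.
Total: 318 days.
318 mod 7 = 3, so Monday + 3 = Thursday.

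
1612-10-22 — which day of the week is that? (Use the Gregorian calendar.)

Doomsday rule: the anchor day for the 1600s is Tuesday. For year 12: 12÷12 = 1 r 0, and 0÷4 = 0, so 1+0+0 = 1.
Tuesday + 1 ≡ Wednesday — that's 1612's doomsday.
In October the doomsday date is Oct 10.
Oct 22 is 12 days after Oct 10; 12 mod 7 = 5, so Wednesday + 5 = Monday.

Monday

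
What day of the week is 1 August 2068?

January 1, 2068 is a Sunday.
Jan 1, 2068 → Feb 1, 2068: 31 days (January has 31).
Feb 1, 2068 → Mar 1, 2068: 29 days (February has 29).
Mar 1, 2068 → Apr 1, 2068: 31 days (March has 31).
Apr 1, 2068 → May 1, 2068: 30 days (April has 30).
May 1, 2068 → Jun 1, 2068: 31 days (May has 31).
Jun 1, 2068 → Jul 1, 2068: 30 days (June has 30).
Jul 1, 2068 → Aug 1, 2068: 31 days.
Total: 213 days.
213 mod 7 = 3, so Sunday + 3 = Wednesday.

Wednesday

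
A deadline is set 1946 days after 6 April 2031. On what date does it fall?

August 3, 2036

+366 (one year; includes Feb 29, 2032) → Apr 6, 2032 (1580 left).
+365 (one year) → Apr 6, 2033 (1215 left).
+365 (one year) → Apr 6, 2034 (850 left).
+365 (one year) → Apr 6, 2035 (485 left).
+366 (one year; includes Feb 29, 2036) → Apr 6, 2036 (119 left).
Apr has 30 days: +25 → May 1, 2036 (94 left).
May has 31 days: +31 → Jun 1, 2036 (63 left).
Jun has 30 days: +30 → Jul 1, 2036 (33 left).
Jul has 31 days: +31 → Aug 1, 2036 (2 left).
+2 → Aug 3, 2036.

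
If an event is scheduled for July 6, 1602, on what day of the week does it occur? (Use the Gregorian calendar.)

Doomsday rule: the anchor day for the 1600s is Tuesday. For year 02: 2÷12 = 0 r 2, and 2÷4 = 0, so 0+2+0 = 2.
Tuesday + 2 ≡ Thursday — that's 1602's doomsday.
In July the doomsday date is Jul 11.
Jul 6 is 5 days before Jul 11; 5 mod 7 = 5, so Thursday − 5 = Saturday.

Saturday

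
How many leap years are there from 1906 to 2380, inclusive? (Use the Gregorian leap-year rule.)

Multiples of 4 in [1906,2380]: 119.
Of those, multiples of 100: 4 (not leap unless ÷400).
Multiples of 400: 1.
Leap years = 119 − 4 + 1 = 116.

116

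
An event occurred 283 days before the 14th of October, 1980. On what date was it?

January 5, 1980

−14 → Sep 30, 1980 (end of Sep, 30 days; 269 left).
−30 → Aug 31, 1980 (end of Aug, 31 days; 239 left).
−31 → Jul 31, 1980 (end of Jul, 31 days; 208 left).
−31 → Jun 30, 1980 (end of Jun, 30 days; 177 left).
−30 → May 31, 1980 (end of May, 31 days; 147 left).
−31 → Apr 30, 1980 (end of Apr, 30 days; 116 left).
−30 → Mar 31, 1980 (end of Mar, 31 days; 86 left).
−31 → Feb 29, 1980 (end of Feb, 29 days; 55 left).
−29 → Jan 31, 1980 (end of Jan, 31 days; 26 left).
−26 → Jan 5, 1980.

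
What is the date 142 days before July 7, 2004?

February 16, 2004

−7 → Jun 30, 2004 (end of Jun, 30 days; 135 left).
−30 → May 31, 2004 (end of May, 31 days; 105 left).
−31 → Apr 30, 2004 (end of Apr, 30 days; 74 left).
−30 → Mar 31, 2004 (end of Mar, 31 days; 44 left).
−31 → Feb 29, 2004 (end of Feb, 29 days; 13 left).
−13 → Feb 16, 2004.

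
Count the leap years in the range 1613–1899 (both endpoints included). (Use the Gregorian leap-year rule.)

Multiples of 4 in [1613,1899]: 71.
Of those, multiples of 100: 2 (not leap unless ÷400).
Multiples of 400: 0.
Leap years = 71 − 2 + 0 = 69.

69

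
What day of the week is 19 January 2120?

Doomsday rule: the anchor day for the 2100s is Sunday. For year 20: 20÷12 = 1 r 8, and 8÷4 = 2, so 1+8+2 = 11.
Sunday + 11 ≡ Thursday — that's 2120's doomsday.
In January the doomsday date is Jan 4 (2120 is a leap year (divisible by 4)).
Jan 19 is 15 days after Jan 4; 15 mod 7 = 1, so Thursday + 1 = Friday.

Friday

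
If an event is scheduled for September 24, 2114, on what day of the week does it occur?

Monday

January 1, 2114 is a Monday.
Jan 1, 2114 → Feb 1, 2114: 31 days (January has 31).
Feb 1, 2114 → Mar 1, 2114: 28 days (February has 28).
Mar 1, 2114 → Apr 1, 2114: 31 days (March has 31).
Apr 1, 2114 → May 1, 2114: 30 days (April has 30).
May 1, 2114 → Jun 1, 2114: 31 days (May has 31).
Jun 1, 2114 → Jul 1, 2114: 30 days (June has 30).
Jul 1, 2114 → Aug 1, 2114: 31 days (July has 31).
Aug 1, 2114 → Sep 1, 2114: 31 days (August has 31).
Sep 1, 2114 → Sep 24, 2114: 23 days.
Total: 266 days.
266 mod 7 = 0, so Monday + 0 = Monday.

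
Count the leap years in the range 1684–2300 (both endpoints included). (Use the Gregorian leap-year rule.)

Multiples of 4 in [1684,2300]: 155.
Of those, multiples of 100: 7 (not leap unless ÷400).
Multiples of 400: 1.
Leap years = 155 − 7 + 1 = 149.

149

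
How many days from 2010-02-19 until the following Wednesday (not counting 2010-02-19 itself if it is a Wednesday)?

5

Feb 19, 2010 is a Friday.
From Friday to the next Wednesday is 5 days.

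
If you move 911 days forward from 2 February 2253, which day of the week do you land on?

Thursday

Feb 2, 2253 is a Wednesday.
911 mod 7 = 1, so 911 days after a Wednesday is Wednesday + 1 = Thursday.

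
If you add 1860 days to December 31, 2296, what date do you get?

+365 (one year) → Dec 31, 2297 (1495 left).
+365 (one year) → Dec 31, 2298 (1130 left).
+365 (one year) → Dec 31, 2299 (765 left).
+365 (one year) → Dec 31, 2300 (400 left).
Dec has 31 days: +1 → Jan 1, 2301 (399 left).
Jan has 31 days: +31 → Feb 1, 2301 (368 left).
Feb has 28 days: +28 → Mar 1, 2301 (340 left).
Mar has 31 days: +31 → Apr 1, 2301 (309 left).
Apr has 30 days: +30 → May 1, 2301 (279 left).
May has 31 days: +31 → Jun 1, 2301 (248 left).
Jun has 30 days: +30 → Jul 1, 2301 (218 left).
Jul has 31 days: +31 → Aug 1, 2301 (187 left).
Aug has 31 days: +31 → Sep 1, 2301 (156 left).
Sep has 30 days: +30 → Oct 1, 2301 (126 left).
Oct has 31 days: +31 → Nov 1, 2301 (95 left).
Nov has 30 days: +30 → Dec 1, 2301 (65 left).
Dec has 31 days: +31 → Jan 1, 2302 (34 left).
Jan has 31 days: +31 → Feb 1, 2302 (3 left).
+3 → Feb 4, 2302.

February 4, 2302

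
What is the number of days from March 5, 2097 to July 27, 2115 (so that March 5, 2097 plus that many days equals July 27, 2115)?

Mar 5, 2097 → Mar 5, 2098: 365 days.
Mar 5, 2098 → Mar 5, 2099: 365 days.
Mar 5, 2099 → Mar 5, 2100: 365 days.
Mar 5, 2100 → Mar 5, 2101: 365 days.
Mar 5, 2101 → Mar 5, 2102: 365 days.
Mar 5, 2102 → Mar 5, 2103: 365 days.
Mar 5, 2103 → Mar 5, 2104: 366 days (Feb 29, 2104 is in that span).
Mar 5, 2104 → Mar 5, 2105: 365 days.
Mar 5, 2105 → Mar 5, 2106: 365 days.
Mar 5, 2106 → Mar 5, 2107: 365 days.
Mar 5, 2107 → Mar 5, 2108: 366 days (Feb 29, 2108 is in that span).
Mar 5, 2108 → Mar 5, 2109: 365 days.
Mar 5, 2109 → Mar 5, 2110: 365 days.
Mar 5, 2110 → Mar 5, 2111: 365 days.
Mar 5, 2111 → Mar 5, 2112: 366 days (Feb 29, 2112 is in that span).
Mar 5, 2112 → Mar 5, 2113: 365 days.
Mar 5, 2113 → Mar 5, 2114: 365 days.
Mar 5, 2114 → Mar 5, 2115: 365 days.
Mar 5, 2115 → Apr 5, 2115: 31 days (March has 31).
Apr 5, 2115 → May 5, 2115: 30 days (April has 30).
May 5, 2115 → Jun 5, 2115: 31 days (May has 31).
Jun 5, 2115 → Jul 5, 2115: 30 days (June has 30).
Jul 5, 2115 → Jul 27, 2115: 22 days.
Total: 6717 days.

6717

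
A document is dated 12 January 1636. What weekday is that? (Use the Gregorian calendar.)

Saturday

Doomsday rule: the anchor day for the 1600s is Tuesday. For year 36: 36÷12 = 3 r 0, and 0÷4 = 0, so 3+0+0 = 3.
Tuesday + 3 ≡ Friday — that's 1636's doomsday.
In January the doomsday date is Jan 4 (1636 is a leap year (divisible by 4)).
Jan 12 is 8 days after Jan 4; 8 mod 7 = 1, so Friday + 1 = Saturday.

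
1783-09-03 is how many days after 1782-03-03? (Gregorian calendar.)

549

Mar 3, 1782 → Mar 3, 1783: 365 days.
Mar 3, 1783 → Apr 3, 1783: 31 days (March has 31).
Apr 3, 1783 → May 3, 1783: 30 days (April has 30).
May 3, 1783 → Jun 3, 1783: 31 days (May has 31).
Jun 3, 1783 → Jul 3, 1783: 30 days (June has 30).
Jul 3, 1783 → Aug 3, 1783: 31 days (July has 31).
Aug 3, 1783 → Sep 3, 1783: 31 days.
Total: 549 days.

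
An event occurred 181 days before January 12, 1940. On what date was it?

−12 → Dec 31, 1939 (end of Dec, 31 days; 169 left).
−31 → Nov 30, 1939 (end of Nov, 30 days; 138 left).
−30 → Oct 31, 1939 (end of Oct, 31 days; 108 left).
−31 → Sep 30, 1939 (end of Sep, 30 days; 77 left).
−30 → Aug 31, 1939 (end of Aug, 31 days; 47 left).
−31 → Jul 31, 1939 (end of Jul, 31 days; 16 left).
−16 → Jul 15, 1939.

July 15, 1939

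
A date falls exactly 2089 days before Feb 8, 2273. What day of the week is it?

Wednesday

First find the weekday of Feb 8, 2273. Doomsday rule: the anchor day for the 2200s is Friday. For year 73: 73÷12 = 6 r 1, and 1÷4 = 0, so 6+1+0 = 7.
Friday + 7 ≡ Friday — that's 2273's doomsday.
In February the doomsday date is Feb 28 (2273 is not a leap year).
Feb 8 is 20 days before Feb 28; 20 mod 7 = 6, so Friday − 6 = Saturday.
2089 mod 7 = 3, so 2089 days before a Saturday is Saturday − 3 = Wednesday.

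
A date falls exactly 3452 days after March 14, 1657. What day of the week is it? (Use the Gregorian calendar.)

Thursday

First find the weekday of Mar 14, 1657. Doomsday rule: the anchor day for the 1600s is Tuesday. For year 57: 57÷12 = 4 r 9, and 9÷4 = 2, so 4+9+2 = 15.
Tuesday + 15 ≡ Wednesday — that's 1657's doomsday.
In March the doomsday date is Mar 14.
Mar 14 is the doomsday itself: Wednesday.
3452 mod 7 = 1, so 3452 days after a Wednesday is Wednesday + 1 = Thursday.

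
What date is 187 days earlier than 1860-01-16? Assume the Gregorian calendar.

July 13, 1859

−16 → Dec 31, 1859 (end of Dec, 31 days; 171 left).
−31 → Nov 30, 1859 (end of Nov, 30 days; 140 left).
−30 → Oct 31, 1859 (end of Oct, 31 days; 110 left).
−31 → Sep 30, 1859 (end of Sep, 30 days; 79 left).
−30 → Aug 31, 1859 (end of Aug, 31 days; 49 left).
−31 → Jul 31, 1859 (end of Jul, 31 days; 18 left).
−18 → Jul 13, 1859.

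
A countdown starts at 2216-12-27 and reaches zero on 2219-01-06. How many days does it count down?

740

Dec 27, 2216 → Dec 27, 2217: 365 days.
Dec 27, 2217 → Jan 27, 2218: 31 days (December has 31).
Jan 27, 2218 → Feb 27, 2218: 31 days (January has 31).
Feb 27, 2218 → Mar 27, 2218: 28 days (February has 28).
Mar 27, 2218 → Apr 27, 2218: 31 days (March has 31).
Apr 27, 2218 → May 27, 2218: 30 days (April has 30).
May 27, 2218 → Jun 27, 2218: 31 days (May has 31).
Jun 27, 2218 → Jul 27, 2218: 30 days (June has 30).
Jul 27, 2218 → Aug 27, 2218: 31 days (July has 31).
Aug 27, 2218 → Sep 27, 2218: 31 days (August has 31).
Sep 27, 2218 → Oct 27, 2218: 30 days (September has 30).
Oct 27, 2218 → Nov 27, 2218: 31 days (October has 31).
Nov 27, 2218 → Dec 27, 2218: 30 days (November has 30).
Dec 27, 2218 → Jan 6, 2219: 10 days.
Total: 740 days.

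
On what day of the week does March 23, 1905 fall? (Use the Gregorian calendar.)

Thursday

Doomsday rule: the anchor day for the 1900s is Wednesday. For year 05: 5÷12 = 0 r 5, and 5÷4 = 1, so 0+5+1 = 6.
Wednesday + 6 ≡ Tuesday — that's 1905's doomsday.
In March the doomsday date is Mar 14.
Mar 23 is 9 days after Mar 14; 9 mod 7 = 2, so Tuesday + 2 = Thursday.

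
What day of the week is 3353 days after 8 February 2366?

Feb 8, 2366 is a Tuesday.
3353 mod 7 = 0, so 3353 days after a Tuesday is Tuesday + 0 = Tuesday.

Tuesday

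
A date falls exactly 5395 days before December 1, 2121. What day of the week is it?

Wednesday

First find the weekday of Dec 1, 2121. Doomsday rule: the anchor day for the 2100s is Sunday. For year 21: 21÷12 = 1 r 9, and 9÷4 = 2, so 1+9+2 = 12.
Sunday + 12 ≡ Friday — that's 2121's doomsday.
In December the doomsday date is Dec 12.
Dec 1 is 11 days before Dec 12; 11 mod 7 = 4, so Friday − 4 = Monday.
5395 mod 7 = 5, so 5395 days before a Monday is Monday − 5 = Wednesday.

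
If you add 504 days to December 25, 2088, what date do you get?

+365 (one year) → Dec 25, 2089 (139 left).
Dec has 31 days: +7 → Jan 1, 2090 (132 left).
Jan has 31 days: +31 → Feb 1, 2090 (101 left).
Feb has 28 days: +28 → Mar 1, 2090 (73 left).
Mar has 31 days: +31 → Apr 1, 2090 (42 left).
Apr has 30 days: +30 → May 1, 2090 (12 left).
+12 → May 13, 2090.

May 13, 2090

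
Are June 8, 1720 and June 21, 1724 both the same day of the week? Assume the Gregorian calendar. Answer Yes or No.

From Jun 8, 1720 to Jun 21, 1724 is 1474 days.
1474 mod 7 = 4, so they are different weekdays.
(Jun 8, 1720 is a Saturday; Jun 21, 1724 is a Wednesday.)

No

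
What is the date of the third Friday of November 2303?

November 20, 2303

November 1, 2303 is a Sunday.
The first Friday is therefore November 6 (5 days later).
The third Friday is 6 + 2×7 = November 20.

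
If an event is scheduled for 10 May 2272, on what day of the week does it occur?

Friday

Doomsday rule: the anchor day for the 2200s is Friday. For year 72: 72÷12 = 6 r 0, and 0÷4 = 0, so 6+0+0 = 6.
Friday + 6 ≡ Thursday — that's 2272's doomsday.
In May the doomsday date is May 9.
May 10 is 1 day after May 9; 1 mod 7 = 1, so Thursday + 1 = Friday.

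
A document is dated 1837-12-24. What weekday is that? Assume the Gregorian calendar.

Sunday

Doomsday rule: the anchor day for the 1800s is Friday. For year 37: 37÷12 = 3 r 1, and 1÷4 = 0, so 3+1+0 = 4.
Friday + 4 ≡ Tuesday — that's 1837's doomsday.
In December the doomsday date is Dec 12.
Dec 24 is 12 days after Dec 12; 12 mod 7 = 5, so Tuesday + 5 = Sunday.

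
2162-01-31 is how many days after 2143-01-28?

Jan 28, 2143 → Jan 28, 2144: 365 days.
Jan 28, 2144 → Jan 28, 2145: 366 days (Feb 29, 2144 is in that span).
Jan 28, 2145 → Jan 28, 2146: 365 days.
Jan 28, 2146 → Jan 28, 2147: 365 days.
Jan 28, 2147 → Jan 28, 2148: 365 days.
Jan 28, 2148 → Jan 28, 2149: 366 days (Feb 29, 2148 is in that span).
Jan 28, 2149 → Jan 28, 2150: 365 days.
Jan 28, 2150 → Jan 28, 2151: 365 days.
Jan 28, 2151 → Jan 28, 2152: 365 days.
Jan 28, 2152 → Jan 28, 2153: 366 days (Feb 29, 2152 is in that span).
Jan 28, 2153 → Jan 28, 2154: 365 days.
Jan 28, 2154 → Jan 28, 2155: 365 days.
Jan 28, 2155 → Jan 28, 2156: 365 days.
Jan 28, 2156 → Jan 28, 2157: 366 days (Feb 29, 2156 is in that span).
Jan 28, 2157 → Jan 28, 2158: 365 days.
Jan 28, 2158 → Jan 28, 2159: 365 days.
Jan 28, 2159 → Jan 28, 2160: 365 days.
Jan 28, 2160 → Jan 28, 2161: 366 days (Feb 29, 2160 is in that span).
Jan 28, 2161 → Feb 28, 2161: 31 days (January has 31).
Feb 28, 2161 → Mar 28, 2161: 28 days (February has 28).
Mar 28, 2161 → Apr 28, 2161: 31 days (March has 31).
Apr 28, 2161 → May 28, 2161: 30 days (April has 30).
May 28, 2161 → Jun 28, 2161: 31 days (May has 31).
Jun 28, 2161 → Jul 28, 2161: 30 days (June has 30).
Jul 28, 2161 → Aug 28, 2161: 31 days (July has 31).
Aug 28, 2161 → Sep 28, 2161: 31 days (August has 31).
Sep 28, 2161 → Oct 28, 2161: 30 days (September has 30).
Oct 28, 2161 → Nov 28, 2161: 31 days (October has 31).
Nov 28, 2161 → Dec 28, 2161: 30 days (November has 30).
Dec 28, 2161 → Jan 28, 2162: 31 days (December has 31).
Jan 28, 2162 → Jan 31, 2162: 3 days.
Total: 6943 days.

6943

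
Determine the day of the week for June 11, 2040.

Monday

Doomsday rule: the anchor day for the 2000s is Tuesday. For year 40: 40÷12 = 3 r 4, and 4÷4 = 1, so 3+4+1 = 8.
Tuesday + 8 ≡ Wednesday — that's 2040's doomsday.
In June the doomsday date is Jun 6.
Jun 11 is 5 days after Jun 6; 5 mod 7 = 5, so Wednesday + 5 = Monday.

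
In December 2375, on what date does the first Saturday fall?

December 1, 2375 is a Monday.
The first Saturday is therefore December 6 (5 days later).

December 6, 2375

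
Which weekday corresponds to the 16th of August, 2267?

Friday

Doomsday rule: the anchor day for the 2200s is Friday. For year 67: 67÷12 = 5 r 7, and 7÷4 = 1, so 5+7+1 = 13.
Friday + 13 ≡ Thursday — that's 2267's doomsday.
In August the doomsday date is Aug 8.
Aug 16 is 8 days after Aug 8; 8 mod 7 = 1, so Thursday + 1 = Friday.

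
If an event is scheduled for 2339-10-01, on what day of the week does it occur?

Doomsday rule: the anchor day for the 2300s is Wednesday. For year 39: 39÷12 = 3 r 3, and 3÷4 = 0, so 3+3+0 = 6.
Wednesday + 6 ≡ Tuesday — that's 2339's doomsday.
In October the doomsday date is Oct 10.
Oct 1 is 9 days before Oct 10; 9 mod 7 = 2, so Tuesday − 2 = Sunday.

Sunday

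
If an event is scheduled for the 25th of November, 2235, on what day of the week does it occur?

Doomsday rule: the anchor day for the 2200s is Friday. For year 35: 35÷12 = 2 r 11, and 11÷4 = 2, so 2+11+2 = 15.
Friday + 15 ≡ Saturday — that's 2235's doomsday.
In November the doomsday date is Nov 7.
Nov 25 is 18 days after Nov 7; 18 mod 7 = 4, so Saturday + 4 = Wednesday.

Wednesday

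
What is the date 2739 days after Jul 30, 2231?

+366 (one year; includes Feb 29, 2232) → Jul 30, 2232 (2373 left).
+365 (one year) → Jul 30, 2233 (2008 left).
+365 (one year) → Jul 30, 2234 (1643 left).
+365 (one year) → Jul 30, 2235 (1278 left).
+366 (one year; includes Feb 29, 2236) → Jul 30, 2236 (912 left).
+365 (one year) → Jul 30, 2237 (547 left).
+365 (one year) → Jul 30, 2238 (182 left).
Jul has 31 days: +2 → Aug 1, 2238 (180 left).
Aug has 31 days: +31 → Sep 1, 2238 (149 left).
Sep has 30 days: +30 → Oct 1, 2238 (119 left).
Oct has 31 days: +31 → Nov 1, 2238 (88 left).
Nov has 30 days: +30 → Dec 1, 2238 (58 left).
Dec has 31 days: +31 → Jan 1, 2239 (27 left).
+27 → Jan 28, 2239.

January 28, 2239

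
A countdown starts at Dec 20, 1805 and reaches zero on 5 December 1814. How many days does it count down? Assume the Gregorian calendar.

Dec 20, 1805 → Dec 20, 1806: 365 days.
Dec 20, 1806 → Dec 20, 1807: 365 days.
Dec 20, 1807 → Dec 20, 1808: 366 days (Feb 29, 1808 is in that span).
Dec 20, 1808 → Dec 20, 1809: 365 days.
Dec 20, 1809 → Dec 20, 1810: 365 days.
Dec 20, 1810 → Dec 20, 1811: 365 days.
Dec 20, 1811 → Dec 20, 1812: 366 days (Feb 29, 1812 is in that span).
Dec 20, 1812 → Dec 20, 1813: 365 days.
Dec 20, 1813 → Jan 20, 1814: 31 days (December has 31).
Jan 20, 1814 → Feb 20, 1814: 31 days (January has 31).
Feb 20, 1814 → Mar 20, 1814: 28 days (February has 28).
Mar 20, 1814 → Apr 20, 1814: 31 days (March has 31).
Apr 20, 1814 → May 20, 1814: 30 days (April has 30).
May 20, 1814 → Jun 20, 1814: 31 days (May has 31).
Jun 20, 1814 → Jul 20, 1814: 30 days (June has 30).
Jul 20, 1814 → Aug 20, 1814: 31 days (July has 31).
Aug 20, 1814 → Sep 20, 1814: 31 days (August has 31).
Sep 20, 1814 → Oct 20, 1814: 30 days (September has 30).
Oct 20, 1814 → Nov 20, 1814: 31 days (October has 31).
Nov 20, 1814 → Dec 5, 1814: 15 days.
Total: 3272 days.

3272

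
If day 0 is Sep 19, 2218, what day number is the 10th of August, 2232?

5074

Sep 19, 2218 → Sep 19, 2219: 365 days.
Sep 19, 2219 → Sep 19, 2220: 366 days (Feb 29, 2220 is in that span).
Sep 19, 2220 → Sep 19, 2221: 365 days.
Sep 19, 2221 → Sep 19, 2222: 365 days.
Sep 19, 2222 → Sep 19, 2223: 365 days.
Sep 19, 2223 → Sep 19, 2224: 366 days (Feb 29, 2224 is in that span).
Sep 19, 2224 → Sep 19, 2225: 365 days.
Sep 19, 2225 → Sep 19, 2226: 365 days.
Sep 19, 2226 → Sep 19, 2227: 365 days.
Sep 19, 2227 → Sep 19, 2228: 366 days (Feb 29, 2228 is in that span).
Sep 19, 2228 → Sep 19, 2229: 365 days.
Sep 19, 2229 → Sep 19, 2230: 365 days.
Sep 19, 2230 → Sep 19, 2231: 365 days.
Sep 19, 2231 → Oct 19, 2231: 30 days (September has 30).
Oct 19, 2231 → Nov 19, 2231: 31 days (October has 31).
Nov 19, 2231 → Dec 19, 2231: 30 days (November has 30).
Dec 19, 2231 → Jan 19, 2232: 31 days (December has 31).
Jan 19, 2232 → Feb 19, 2232: 31 days (January has 31).
Feb 19, 2232 → Mar 19, 2232: 29 days (February has 29).
Mar 19, 2232 → Apr 19, 2232: 31 days (March has 31).
Apr 19, 2232 → May 19, 2232: 30 days (April has 30).
May 19, 2232 → Jun 19, 2232: 31 days (May has 31).
Jun 19, 2232 → Jul 19, 2232: 30 days (June has 30).
Jul 19, 2232 → Aug 10, 2232: 22 days.
Total: 5074 days.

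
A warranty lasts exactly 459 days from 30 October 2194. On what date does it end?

+365 (one year) → Oct 30, 2195 (94 left).
Oct has 31 days: +2 → Nov 1, 2195 (92 left).
Nov has 30 days: +30 → Dec 1, 2195 (62 left).
Dec has 31 days: +31 → Jan 1, 2196 (31 left).
Jan has 31 days: +31 → Feb 1, 2196 (0 left).

February 1, 2196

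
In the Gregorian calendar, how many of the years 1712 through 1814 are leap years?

Multiples of 4 in [1712,1814]: 26.
Of those, multiples of 100: 1 (not leap unless ÷400).
Multiples of 400: 0.
Leap years = 26 − 1 + 0 = 25.

25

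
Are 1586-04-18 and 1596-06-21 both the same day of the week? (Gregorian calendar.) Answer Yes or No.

Yes

From Apr 18, 1586 to Jun 21, 1596 is 3717 days.
3717 mod 7 = 0, so they are the same weekday.
(Apr 18, 1586 is a Friday; Jun 21, 1596 is a Friday.)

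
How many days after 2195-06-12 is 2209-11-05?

Jun 12, 2195 → Jun 12, 2196: 366 days (Feb 29, 2196 is in that span).
Jun 12, 2196 → Jun 12, 2197: 365 days.
Jun 12, 2197 → Jun 12, 2198: 365 days.
Jun 12, 2198 → Jun 12, 2199: 365 days.
Jun 12, 2199 → Jun 12, 2200: 365 days.
Jun 12, 2200 → Jun 12, 2201: 365 days.
Jun 12, 2201 → Jun 12, 2202: 365 days.
Jun 12, 2202 → Jun 12, 2203: 365 days.
Jun 12, 2203 → Jun 12, 2204: 366 days (Feb 29, 2204 is in that span).
Jun 12, 2204 → Jun 12, 2205: 365 days.
Jun 12, 2205 → Jun 12, 2206: 365 days.
Jun 12, 2206 → Jun 12, 2207: 365 days.
Jun 12, 2207 → Jun 12, 2208: 366 days (Feb 29, 2208 is in that span).
Jun 12, 2208 → Jun 12, 2209: 365 days.
Jun 12, 2209 → Jul 12, 2209: 30 days (June has 30).
Jul 12, 2209 → Aug 12, 2209: 31 days (July has 31).
Aug 12, 2209 → Sep 12, 2209: 31 days (August has 31).
Sep 12, 2209 → Oct 12, 2209: 30 days (September has 30).
Oct 12, 2209 → Nov 5, 2209: 24 days.
Total: 5259 days.

5259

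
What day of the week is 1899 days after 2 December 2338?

First find the weekday of Dec 2, 2338. Doomsday rule: the anchor day for the 2300s is Wednesday. For year 38: 38÷12 = 3 r 2, and 2÷4 = 0, so 3+2+0 = 5.
Wednesday + 5 ≡ Monday — that's 2338's doomsday.
In December the doomsday date is Dec 12.
Dec 2 is 10 days before Dec 12; 10 mod 7 = 3, so Monday − 3 = Friday.
1899 mod 7 = 2, so 1899 days after a Friday is Friday + 2 = Sunday.

Sunday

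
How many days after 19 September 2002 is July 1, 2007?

1746

Sep 19, 2002 → Sep 19, 2003: 365 days.
Sep 19, 2003 → Sep 19, 2004: 366 days (Feb 29, 2004 is in that span).
Sep 19, 2004 → Sep 19, 2005: 365 days.
Sep 19, 2005 → Sep 19, 2006: 365 days.
Sep 19, 2006 → Oct 19, 2006: 30 days (September has 30).
Oct 19, 2006 → Nov 19, 2006: 31 days (October has 31).
Nov 19, 2006 → Dec 19, 2006: 30 days (November has 30).
Dec 19, 2006 → Jan 19, 2007: 31 days (December has 31).
Jan 19, 2007 → Feb 19, 2007: 31 days (January has 31).
Feb 19, 2007 → Mar 19, 2007: 28 days (February has 28).
Mar 19, 2007 → Apr 19, 2007: 31 days (March has 31).
Apr 19, 2007 → May 19, 2007: 30 days (April has 30).
May 19, 2007 → Jun 19, 2007: 31 days (May has 31).
Jun 19, 2007 → Jul 1, 2007: 12 days.
Total: 1746 days.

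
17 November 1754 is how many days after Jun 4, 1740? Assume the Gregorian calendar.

Jun 4, 1740 → Jun 4, 1741: 365 days.
Jun 4, 1741 → Jun 4, 1742: 365 days.
Jun 4, 1742 → Jun 4, 1743: 365 days.
Jun 4, 1743 → Jun 4, 1744: 366 days (Feb 29, 1744 is in that span).
Jun 4, 1744 → Jun 4, 1745: 365 days.
Jun 4, 1745 → Jun 4, 1746: 365 days.
Jun 4, 1746 → Jun 4, 1747: 365 days.
Jun 4, 1747 → Jun 4, 1748: 366 days (Feb 29, 1748 is in that span).
Jun 4, 1748 → Jun 4, 1749: 365 days.
Jun 4, 1749 → Jun 4, 1750: 365 days.
Jun 4, 1750 → Jun 4, 1751: 365 days.
Jun 4, 1751 → Jun 4, 1752: 366 days (Feb 29, 1752 is in that span).
Jun 4, 1752 → Jun 4, 1753: 365 days.
Jun 4, 1753 → Jun 4, 1754: 365 days.
Jun 4, 1754 → Jul 4, 1754: 30 days (June has 30).
Jul 4, 1754 → Aug 4, 1754: 31 days (July has 31).
Aug 4, 1754 → Sep 4, 1754: 31 days (August has 31).
Sep 4, 1754 → Oct 4, 1754: 30 days (September has 30).
Oct 4, 1754 → Nov 4, 1754: 31 days (October has 31).
Nov 4, 1754 → Nov 17, 1754: 13 days.
Total: 5279 days.

5279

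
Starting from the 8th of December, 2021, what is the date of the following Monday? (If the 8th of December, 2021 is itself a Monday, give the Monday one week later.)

December 13, 2021

Dec 8, 2021 is a Wednesday.
From Wednesday to the next Monday is 5 days.
Dec 8, 2021 + 5 = Dec 13, 2021.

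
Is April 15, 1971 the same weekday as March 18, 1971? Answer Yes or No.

Yes

From Mar 18, 1971 to Apr 15, 1971 is 28 days.
28 mod 7 = 0, so they are the same weekday.
(Mar 18, 1971 is a Thursday; Apr 15, 1971 is a Thursday.)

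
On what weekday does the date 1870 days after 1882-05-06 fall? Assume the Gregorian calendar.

May 6, 1882 is a Saturday.
1870 mod 7 = 1, so 1870 days after a Saturday is Saturday + 1 = Sunday.

Sunday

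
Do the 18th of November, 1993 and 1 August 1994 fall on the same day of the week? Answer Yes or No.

From Nov 18, 1993 to Aug 1, 1994 is 256 days.
256 mod 7 = 4, so they are different weekdays.
(Nov 18, 1993 is a Thursday; Aug 1, 1994 is a Monday.)

No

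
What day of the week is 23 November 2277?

Doomsday rule: the anchor day for the 2200s is Friday. For year 77: 77÷12 = 6 r 5, and 5÷4 = 1, so 6+5+1 = 12.
Friday + 12 ≡ Wednesday — that's 2277's doomsday.
In November the doomsday date is Nov 7.
Nov 23 is 16 days after Nov 7; 16 mod 7 = 2, so Wednesday + 2 = Friday.

Friday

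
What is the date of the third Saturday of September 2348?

September 1, 2348 is a Wednesday.
The first Saturday is therefore September 4 (3 days later).
The third Saturday is 4 + 2×7 = September 18.

September 18, 2348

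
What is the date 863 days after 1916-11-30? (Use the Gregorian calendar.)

+365 (one year) → Nov 30, 1917 (498 left).
+365 (one year) → Nov 30, 1918 (133 left).
Nov has 30 days: +1 → Dec 1, 1918 (132 left).
Dec has 31 days: +31 → Jan 1, 1919 (101 left).
Jan has 31 days: +31 → Feb 1, 1919 (70 left).
Feb has 28 days: +28 → Mar 1, 1919 (42 left).
Mar has 31 days: +31 → Apr 1, 1919 (11 left).
+11 → Apr 12, 1919.

April 12, 1919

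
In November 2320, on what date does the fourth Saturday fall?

November 27, 2320

November 1, 2320 is a Monday.
The first Saturday is therefore November 6 (5 days later).
The fourth Saturday is 6 + 3×7 = November 27.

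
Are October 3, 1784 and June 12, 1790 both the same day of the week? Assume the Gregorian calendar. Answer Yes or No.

From Oct 3, 1784 to Jun 12, 1790 is 2078 days.
2078 mod 7 = 6, so they are different weekdays.
(Oct 3, 1784 is a Sunday; Jun 12, 1790 is a Saturday.)

No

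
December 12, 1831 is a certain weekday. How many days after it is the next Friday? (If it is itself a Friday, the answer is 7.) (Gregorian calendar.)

Dec 12, 1831 is a Monday.
From Monday to the next Friday is 4 days.

4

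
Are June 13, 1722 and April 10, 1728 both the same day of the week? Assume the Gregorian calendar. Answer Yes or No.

From Jun 13, 1722 to Apr 10, 1728 is 2128 days.
2128 mod 7 = 0, so they are the same weekday.
(Jun 13, 1722 is a Saturday; Apr 10, 1728 is a Saturday.)

Yes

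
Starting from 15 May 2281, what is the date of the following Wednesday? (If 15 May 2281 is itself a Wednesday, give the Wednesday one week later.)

May 18, 2281

May 15, 2281 is a Sunday.
From Sunday to the next Wednesday is 3 days.
May 15, 2281 + 3 = May 18, 2281.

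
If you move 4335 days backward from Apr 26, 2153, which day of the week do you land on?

Apr 26, 2153 is a Thursday.
4335 mod 7 = 2, so 4335 days before a Thursday is Thursday − 2 = Tuesday.

Tuesday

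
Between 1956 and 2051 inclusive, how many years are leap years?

Multiples of 4 in [1956,2051]: 24.
Of those, multiples of 100: 1 (not leap unless ÷400).
Multiples of 400: 1.
Leap years = 24 − 1 + 1 = 24.

24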